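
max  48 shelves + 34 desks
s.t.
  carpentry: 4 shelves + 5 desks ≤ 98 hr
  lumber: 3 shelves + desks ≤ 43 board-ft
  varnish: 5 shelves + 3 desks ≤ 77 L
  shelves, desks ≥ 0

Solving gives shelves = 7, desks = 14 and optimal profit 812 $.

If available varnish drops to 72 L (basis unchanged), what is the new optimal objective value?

772

At the optimum: carpentry uses 98 of 98 (binding); lumber uses 35 of 43 (slack = 8); varnish uses 77 of 77 (binding).
By complementary slackness, y = 0 for the non-binding constraint.
The binding rows give the dual system: 4·y_carpentry + 5·y_varnish = 48 and 5·y_carpentry + 3·y_varnish = 34.
Solving: y_carpentry = 2, y_varnish = 8.
Δz = y_varnish·Δb = 8 × (-5) = -40, so new z* = 812 − 40 = 772.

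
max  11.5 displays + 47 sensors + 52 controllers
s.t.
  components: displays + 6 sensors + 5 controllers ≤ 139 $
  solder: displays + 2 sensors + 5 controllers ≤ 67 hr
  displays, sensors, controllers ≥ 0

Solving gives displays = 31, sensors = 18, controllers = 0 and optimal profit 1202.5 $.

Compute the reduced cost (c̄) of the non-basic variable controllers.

At the optimum: components uses 139 of 139 (binding); solder uses 67 of 67 (binding).
From A_Bᵀ y = c: 1·y_components + 1·y_solder = 11.5; 6·y_components + 2·y_solder = 47.
→ y_components = 6 and y_solder = 5.5.
Reduced cost of controllers: c₃ − yᵀa₃ = 52 − (6·5 + 5.5·5) = 52 − 57.5 = -5.5.

-5.5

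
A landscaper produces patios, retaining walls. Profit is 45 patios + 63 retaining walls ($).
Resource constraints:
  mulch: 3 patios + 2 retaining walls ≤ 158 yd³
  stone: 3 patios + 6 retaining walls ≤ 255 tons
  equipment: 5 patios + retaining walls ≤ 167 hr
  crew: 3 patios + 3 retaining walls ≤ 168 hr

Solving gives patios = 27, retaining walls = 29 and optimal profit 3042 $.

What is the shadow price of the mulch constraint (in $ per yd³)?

0

Check each constraint at x*: mulch 139/158 (slack 19); stone 255/255 (tight); equipment 164/167 (slack 3); crew 168/168 (tight).
By complementary slackness, y = 0 for the non-binding constraints.
From A_Bᵀ y = c: 3·y_stone + 3·y_crew = 45; 6·y_stone + 3·y_crew = 63.
→ y_stone = 6 and y_crew = 9.
Shadow price of mulch = 0.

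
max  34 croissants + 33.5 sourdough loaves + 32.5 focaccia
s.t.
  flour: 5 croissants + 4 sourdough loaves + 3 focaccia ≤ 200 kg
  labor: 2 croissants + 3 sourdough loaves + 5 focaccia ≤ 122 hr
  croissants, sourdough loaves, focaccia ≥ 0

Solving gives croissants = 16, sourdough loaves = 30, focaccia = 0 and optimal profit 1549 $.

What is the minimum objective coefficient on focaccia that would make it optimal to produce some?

37.5

Check each constraint at x*: flour 200/200 (tight); labor 122/122 (tight).
From A_Bᵀ y = c: 5·y_flour + 2·y_labor = 34; 4·y_flour + 3·y_labor = 33.5.
This yields shadow prices y_flour = 5, y_labor = 4.5.
focaccia enters the basis when its profit ≥ yᵀa₃ = 5·3 + 4.5·5 = 37.5.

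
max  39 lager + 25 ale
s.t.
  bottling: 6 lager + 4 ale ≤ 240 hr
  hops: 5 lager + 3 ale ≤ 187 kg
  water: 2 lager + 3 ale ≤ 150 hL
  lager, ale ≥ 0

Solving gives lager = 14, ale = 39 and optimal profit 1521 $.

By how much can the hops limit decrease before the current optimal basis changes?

Binding constraints: bottling, hops. The basis is B = [[6,4],[5,3]] with det -2.
Per unit decrease in hops, x* moves by d = (-2, 3).
The basis stays optimal until water becomes binding; allowable decrease = 1 kg.

1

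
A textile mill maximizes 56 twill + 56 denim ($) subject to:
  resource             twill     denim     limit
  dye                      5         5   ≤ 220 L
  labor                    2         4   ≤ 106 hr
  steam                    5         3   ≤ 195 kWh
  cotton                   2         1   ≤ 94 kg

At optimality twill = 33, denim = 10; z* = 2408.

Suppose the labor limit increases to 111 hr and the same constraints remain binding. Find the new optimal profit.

Binding: labor and steam. Non-binding: dye (5 unused), cotton (18 unused).
Slack constraints have shadow price 0 (complementary slackness).
From A_Bᵀ y = c: 2·y_labor + 5·y_steam = 56; 4·y_labor + 3·y_steam = 56.
Solving: y_labor = 8, y_steam = 8.
Δz = y_labor·Δb = 8 × (5) = 40, so new z* = 2408 + 40 = 2448.

2448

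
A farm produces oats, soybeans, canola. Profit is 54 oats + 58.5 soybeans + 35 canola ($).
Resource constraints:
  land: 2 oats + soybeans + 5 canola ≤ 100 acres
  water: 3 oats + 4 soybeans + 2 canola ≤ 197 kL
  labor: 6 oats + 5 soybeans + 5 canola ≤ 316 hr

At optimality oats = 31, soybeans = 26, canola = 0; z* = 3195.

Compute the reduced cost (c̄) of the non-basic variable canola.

At the optimum: land uses 88 of 100 (slack = 12); water uses 197 of 197 (binding); labor uses 316 of 316 (binding).
Slack constraints have shadow price 0 (complementary slackness).
Dual feasibility on the basic columns requires 3·y_water + 6·y_labor = 54, 4·y_water + 5·y_labor = 58.5.
Solving: y_water = 9, y_labor = 4.5.
Reduced cost of canola: c₃ − yᵀa₃ = 35 − (9·2 + 4.5·5) = 35 − 40.5 = -5.5.

-5.5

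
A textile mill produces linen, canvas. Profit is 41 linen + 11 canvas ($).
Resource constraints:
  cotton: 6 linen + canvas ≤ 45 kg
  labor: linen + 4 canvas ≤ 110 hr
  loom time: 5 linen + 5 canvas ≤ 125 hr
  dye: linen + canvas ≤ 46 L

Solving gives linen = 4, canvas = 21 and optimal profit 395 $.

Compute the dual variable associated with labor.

Binding: cotton and loom time. Non-binding: labor (22 unused), dye (21 unused).
By complementary slackness, y = 0 for the non-binding constraints.
Dual feasibility on the basic columns requires 6·y_cotton + 5·y_loom time = 41, 1·y_cotton + 5·y_loom time = 11.
This yields shadow prices y_cotton = 6, y_loom time = 1.
Shadow price of labor = 0.

0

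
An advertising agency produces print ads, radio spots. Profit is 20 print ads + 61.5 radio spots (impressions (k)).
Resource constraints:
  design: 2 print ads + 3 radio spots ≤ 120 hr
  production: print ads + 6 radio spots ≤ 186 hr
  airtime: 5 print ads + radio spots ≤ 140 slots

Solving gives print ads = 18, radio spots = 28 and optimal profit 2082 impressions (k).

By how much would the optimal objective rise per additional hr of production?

7

Binding: design and production. Non-binding: airtime (22 unused).
Slack constraints have shadow price 0 (complementary slackness).
Dual feasibility on the basic columns requires 2·y_design + 1·y_production = 20, 3·y_design + 6·y_production = 61.5.
Solving: y_design = 6.5, y_production = 7.
Shadow price of production = 7.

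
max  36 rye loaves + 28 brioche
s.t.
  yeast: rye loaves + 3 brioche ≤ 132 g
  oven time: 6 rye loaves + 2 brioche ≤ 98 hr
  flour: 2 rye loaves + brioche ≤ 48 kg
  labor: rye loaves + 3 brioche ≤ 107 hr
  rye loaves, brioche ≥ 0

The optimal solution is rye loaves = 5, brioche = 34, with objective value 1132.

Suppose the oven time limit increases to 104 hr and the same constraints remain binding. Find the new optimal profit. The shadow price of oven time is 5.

Δb = 6, so new z* = 1132 + (5)·(6) = 1132 + 30 = 1162.

1162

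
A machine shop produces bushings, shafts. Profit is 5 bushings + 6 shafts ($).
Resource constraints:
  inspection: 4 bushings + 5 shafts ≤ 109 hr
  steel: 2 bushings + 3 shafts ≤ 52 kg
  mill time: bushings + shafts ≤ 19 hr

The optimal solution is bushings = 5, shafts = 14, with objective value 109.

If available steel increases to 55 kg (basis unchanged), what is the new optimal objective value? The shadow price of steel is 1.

Δb = 3, so new z* = 109 + (1)·(3) = 109 + 3 = 112.

112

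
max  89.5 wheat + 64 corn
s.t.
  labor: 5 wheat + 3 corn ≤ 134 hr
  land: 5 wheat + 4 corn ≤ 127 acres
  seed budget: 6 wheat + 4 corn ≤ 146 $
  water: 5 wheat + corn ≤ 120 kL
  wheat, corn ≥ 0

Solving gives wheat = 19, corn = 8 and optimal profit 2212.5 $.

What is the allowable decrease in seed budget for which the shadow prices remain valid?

Binding constraints: land, seed budget. The basis is B = [[5,4],[6,4]] with det -4.
Per unit decrease in seed budget, x* moves by d = (-1, 1.25).
The basis stays optimal until wheat reaches 0; allowable decrease = 19 $.

19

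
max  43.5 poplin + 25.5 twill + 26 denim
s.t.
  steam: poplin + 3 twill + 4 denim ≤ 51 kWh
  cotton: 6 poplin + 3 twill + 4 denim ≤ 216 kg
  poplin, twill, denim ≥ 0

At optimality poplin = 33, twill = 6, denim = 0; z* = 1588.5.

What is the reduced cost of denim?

-8

Both steam and cotton are binding at x*.
From A_Bᵀ y = c: 1·y_steam + 6·y_cotton = 43.5; 3·y_steam + 3·y_cotton = 25.5.
This yields shadow prices y_steam = 1.5, y_cotton = 7.
Reduced cost of denim: c₃ − yᵀa₃ = 26 − (1.5·4 + 7·4) = 26 − 34 = -8.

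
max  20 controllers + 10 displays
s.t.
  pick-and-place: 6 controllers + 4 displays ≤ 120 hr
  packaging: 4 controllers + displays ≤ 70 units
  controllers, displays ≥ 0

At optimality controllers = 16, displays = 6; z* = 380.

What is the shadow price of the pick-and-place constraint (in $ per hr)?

2

At the optimum: pick-and-place uses 120 of 120 (binding); packaging uses 70 of 70 (binding).
The binding rows give the dual system: 6·y_pick-and-place + 4·y_packaging = 20 and 4·y_pick-and-place + 1·y_packaging = 10.
→ y_pick-and-place = 2 and y_packaging = 2.
Shadow price of pick-and-place = 2.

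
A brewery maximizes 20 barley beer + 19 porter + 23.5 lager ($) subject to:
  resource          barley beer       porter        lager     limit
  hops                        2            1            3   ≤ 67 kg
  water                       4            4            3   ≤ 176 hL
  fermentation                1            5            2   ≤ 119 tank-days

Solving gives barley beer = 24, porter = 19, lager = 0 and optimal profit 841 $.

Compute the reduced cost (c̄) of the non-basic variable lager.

Check each constraint at x*: hops 67/67 (tight); water 172/176 (slack 4); fermentation 119/119 (tight).
Since water is not tight, its dual is 0.
The binding rows give the dual system: 2·y_hops + 1·y_fermentation = 20 and 1·y_hops + 5·y_fermentation = 19.
→ y_hops = 9 and y_fermentation = 2.
Reduced cost of lager: c₃ − yᵀa₃ = 23.5 − (9·3 + 2·2) = 23.5 − 31 = -7.5.

-7.5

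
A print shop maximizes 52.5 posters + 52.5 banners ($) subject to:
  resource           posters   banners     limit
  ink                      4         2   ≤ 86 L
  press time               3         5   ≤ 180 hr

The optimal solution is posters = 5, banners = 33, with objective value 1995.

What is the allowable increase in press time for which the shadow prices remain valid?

35

Binding constraints: ink, press time. The basis is B = [[4,2],[3,5]] with det 14.
Per unit increase in press time, x* moves by d = (-0.1429, 0.2857).
The basis stays optimal until posters reaches 0; allowable increase = 35 hr.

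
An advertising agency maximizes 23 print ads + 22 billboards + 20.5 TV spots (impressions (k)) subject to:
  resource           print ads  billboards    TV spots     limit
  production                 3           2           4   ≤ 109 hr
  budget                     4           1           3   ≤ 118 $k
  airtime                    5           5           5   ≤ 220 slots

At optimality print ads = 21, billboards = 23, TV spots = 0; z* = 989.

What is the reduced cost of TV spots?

Binding: production and airtime. Non-binding: budget (11 unused).
By complementary slackness, y = 0 for the non-binding constraint.
Dual feasibility on the basic columns requires 3·y_production + 5·y_airtime = 23, 2·y_production + 5·y_airtime = 22.
Solving: y_production = 1, y_airtime = 4.
Reduced cost of TV spots: c₃ − yᵀa₃ = 20.5 − (1·4 + 4·5) = 20.5 − 24 = -3.5.

-3.5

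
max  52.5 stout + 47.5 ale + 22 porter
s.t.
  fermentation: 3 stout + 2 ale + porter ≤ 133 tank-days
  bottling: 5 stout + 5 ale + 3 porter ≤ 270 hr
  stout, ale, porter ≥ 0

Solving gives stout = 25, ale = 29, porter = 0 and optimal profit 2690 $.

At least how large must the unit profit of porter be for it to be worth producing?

Check each constraint at x*: fermentation 133/133 (tight); bottling 270/270 (tight).
The binding rows give the dual system: 3·y_fermentation + 5·y_bottling = 52.5 and 2·y_fermentation + 5·y_bottling = 47.5.
→ y_fermentation = 5 and y_bottling = 7.5.
porter enters the basis when its profit ≥ yᵀa₃ = 5·1 + 7.5·3 = 27.5.

27.5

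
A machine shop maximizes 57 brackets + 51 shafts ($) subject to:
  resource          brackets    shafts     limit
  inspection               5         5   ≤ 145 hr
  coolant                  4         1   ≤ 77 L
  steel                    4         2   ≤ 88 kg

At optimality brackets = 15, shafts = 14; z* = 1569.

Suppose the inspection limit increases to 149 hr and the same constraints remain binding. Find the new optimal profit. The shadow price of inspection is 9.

1605

Δb = 4, so new z* = 1569 + (9)·(4) = 1569 + 36 = 1605.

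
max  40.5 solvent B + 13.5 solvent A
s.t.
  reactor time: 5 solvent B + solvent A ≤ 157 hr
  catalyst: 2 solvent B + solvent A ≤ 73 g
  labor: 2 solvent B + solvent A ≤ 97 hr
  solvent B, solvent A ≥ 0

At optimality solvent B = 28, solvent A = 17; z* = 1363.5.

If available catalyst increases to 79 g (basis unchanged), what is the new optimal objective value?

Binding: reactor time and catalyst. Non-binding: labor (24 unused).
Since labor is not tight, its dual is 0.
From A_Bᵀ y = c: 5·y_reactor time + 2·y_catalyst = 40.5; 1·y_reactor time + 1·y_catalyst = 13.5.
Solving: y_reactor time = 4.5, y_catalyst = 9.
Δz = y_catalyst·Δb = 9 × (6) = 54, so new z* = 1363.5 + 54 = 1417.5.

1417.5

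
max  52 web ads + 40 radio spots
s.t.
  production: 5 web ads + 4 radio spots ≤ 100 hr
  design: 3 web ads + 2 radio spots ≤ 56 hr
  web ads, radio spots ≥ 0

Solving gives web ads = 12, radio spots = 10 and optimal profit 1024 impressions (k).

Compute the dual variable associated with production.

8

At the optimum: production uses 100 of 100 (binding); design uses 56 of 56 (binding).
The binding rows give the dual system: 5·y_production + 3·y_design = 52 and 4·y_production + 2·y_design = 40.
This yields shadow prices y_production = 8, y_design = 4.
Shadow price of production = 8.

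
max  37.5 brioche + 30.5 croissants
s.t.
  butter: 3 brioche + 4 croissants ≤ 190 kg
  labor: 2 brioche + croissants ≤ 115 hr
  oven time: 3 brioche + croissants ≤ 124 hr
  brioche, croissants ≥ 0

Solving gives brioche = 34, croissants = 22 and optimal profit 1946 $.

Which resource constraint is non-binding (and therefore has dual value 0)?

labor

butter: 190/190 (binding)
labor: 90/115 (slack 25)
oven time: 124/124 (binding)
By complementary slackness, a constraint with positive slack has shadow price 0 → labor.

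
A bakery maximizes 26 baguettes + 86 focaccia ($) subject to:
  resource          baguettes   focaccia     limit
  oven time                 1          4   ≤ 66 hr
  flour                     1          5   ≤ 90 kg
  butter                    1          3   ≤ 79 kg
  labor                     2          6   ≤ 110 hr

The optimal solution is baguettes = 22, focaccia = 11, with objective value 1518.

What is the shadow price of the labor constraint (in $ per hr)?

At the optimum: oven time uses 66 of 66 (binding); flour uses 77 of 90 (slack = 13); butter uses 55 of 79 (slack = 24); labor uses 110 of 110 (binding).
Since flour, butter are not tight, their duals are 0.
From A_Bᵀ y = c: 1·y_oven time + 2·y_labor = 26; 4·y_oven time + 6·y_labor = 86.
Solving: y_oven time = 8, y_labor = 9.
Shadow price of labor = 9.

9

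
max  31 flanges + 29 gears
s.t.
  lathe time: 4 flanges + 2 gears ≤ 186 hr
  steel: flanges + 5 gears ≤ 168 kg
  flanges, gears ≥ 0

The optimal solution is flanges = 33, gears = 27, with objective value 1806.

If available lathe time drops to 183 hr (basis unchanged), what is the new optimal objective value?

1785

Both lathe time and steel are binding at x*.
The binding rows give the dual system: 4·y_lathe time + 1·y_steel = 31 and 2·y_lathe time + 5·y_steel = 29.
Solving: y_lathe time = 7, y_steel = 3.
Δz = y_lathe time·Δb = 7 × (-3) = -21, so new z* = 1806 − 21 = 1785.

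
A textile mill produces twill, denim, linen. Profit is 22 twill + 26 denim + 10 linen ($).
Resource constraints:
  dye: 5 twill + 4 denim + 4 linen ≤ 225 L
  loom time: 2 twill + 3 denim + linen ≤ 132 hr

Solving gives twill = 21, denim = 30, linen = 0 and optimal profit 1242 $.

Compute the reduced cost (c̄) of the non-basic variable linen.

-4

Both dye and loom time are binding at x*.
Dual feasibility on the basic columns requires 5·y_dye + 2·y_loom time = 22, 4·y_dye + 3·y_loom time = 26.
→ y_dye = 2 and y_loom time = 6.
Reduced cost of linen: c₃ − yᵀa₃ = 10 − (2·4 + 6·1) = 10 − 14 = -4.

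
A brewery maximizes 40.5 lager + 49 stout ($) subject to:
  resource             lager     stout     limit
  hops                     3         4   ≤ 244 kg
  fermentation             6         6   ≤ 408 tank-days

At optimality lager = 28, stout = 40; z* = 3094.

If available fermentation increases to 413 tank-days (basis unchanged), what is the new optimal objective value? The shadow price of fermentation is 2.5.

Δb = 5, so new z* = 3094 + (2.5)·(5) = 3094 + 12.5 = 3106.5.

3106.5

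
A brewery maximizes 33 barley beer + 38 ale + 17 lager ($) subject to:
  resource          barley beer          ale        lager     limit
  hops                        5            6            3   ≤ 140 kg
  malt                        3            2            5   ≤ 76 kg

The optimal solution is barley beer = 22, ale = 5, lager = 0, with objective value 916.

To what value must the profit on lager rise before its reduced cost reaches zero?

23

Check each constraint at x*: hops 140/140 (tight); malt 76/76 (tight).
Dual feasibility on the basic columns requires 5·y_hops + 3·y_malt = 33, 6·y_hops + 2·y_malt = 38.
This yields shadow prices y_hops = 6, y_malt = 1.
lager enters the basis when its profit ≥ yᵀa₃ = 6·3 + 1·5 = 23.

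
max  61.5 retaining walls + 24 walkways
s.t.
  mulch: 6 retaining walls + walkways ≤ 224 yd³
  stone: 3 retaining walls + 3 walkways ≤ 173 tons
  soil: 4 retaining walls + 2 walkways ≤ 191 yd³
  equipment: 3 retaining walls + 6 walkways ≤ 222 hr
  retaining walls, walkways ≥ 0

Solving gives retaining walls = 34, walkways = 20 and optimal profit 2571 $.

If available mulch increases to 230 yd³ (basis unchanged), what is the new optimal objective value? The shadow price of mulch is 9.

Δb = 6, so new z* = 2571 + (9)·(6) = 2571 + 54 = 2625.

2625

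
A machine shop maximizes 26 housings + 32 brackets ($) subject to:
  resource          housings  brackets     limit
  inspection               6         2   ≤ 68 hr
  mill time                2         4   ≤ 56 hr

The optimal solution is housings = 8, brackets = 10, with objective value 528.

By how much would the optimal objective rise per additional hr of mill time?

Check each constraint at x*: inspection 68/68 (tight); mill time 56/56 (tight).
From A_Bᵀ y = c: 6·y_inspection + 2·y_mill time = 26; 2·y_inspection + 4·y_mill time = 32.
Solving: y_inspection = 2, y_mill time = 7.
Shadow price of mill time = 7.

7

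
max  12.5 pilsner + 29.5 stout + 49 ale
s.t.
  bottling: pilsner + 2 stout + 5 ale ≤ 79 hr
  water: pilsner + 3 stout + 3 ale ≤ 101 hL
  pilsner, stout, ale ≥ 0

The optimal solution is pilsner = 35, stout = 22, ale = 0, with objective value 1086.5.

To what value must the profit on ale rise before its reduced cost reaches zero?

53.5

Both bottling and water are binding at x*.
From A_Bᵀ y = c: 1·y_bottling + 1·y_water = 12.5; 2·y_bottling + 3·y_water = 29.5.
This yields shadow prices y_bottling = 8, y_water = 4.5.
ale enters the basis when its profit ≥ yᵀa₃ = 8·5 + 4.5·3 = 53.5.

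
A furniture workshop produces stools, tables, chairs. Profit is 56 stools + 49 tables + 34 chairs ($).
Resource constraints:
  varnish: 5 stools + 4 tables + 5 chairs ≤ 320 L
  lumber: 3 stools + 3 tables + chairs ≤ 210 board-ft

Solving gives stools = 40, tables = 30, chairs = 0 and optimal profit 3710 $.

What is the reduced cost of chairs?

-8

Check each constraint at x*: varnish 320/320 (tight); lumber 210/210 (tight).
From A_Bᵀ y = c: 5·y_varnish + 3·y_lumber = 56; 4·y_varnish + 3·y_lumber = 49.
This yields shadow prices y_varnish = 7, y_lumber = 7.
Reduced cost of chairs: c₃ − yᵀa₃ = 34 − (7·5 + 7·1) = 34 − 42 = -8.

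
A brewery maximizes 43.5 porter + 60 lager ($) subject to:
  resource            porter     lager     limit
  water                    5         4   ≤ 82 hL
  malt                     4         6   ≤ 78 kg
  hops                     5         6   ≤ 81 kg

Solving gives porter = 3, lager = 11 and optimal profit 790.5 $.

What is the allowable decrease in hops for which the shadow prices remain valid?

Binding constraints: malt, hops. The basis is B = [[4,6],[5,6]] with det -6.
Per unit decrease in hops, x* moves by d = (-1, 0.6667).
The basis stays optimal until porter reaches 0; allowable decrease = 3 kg.

3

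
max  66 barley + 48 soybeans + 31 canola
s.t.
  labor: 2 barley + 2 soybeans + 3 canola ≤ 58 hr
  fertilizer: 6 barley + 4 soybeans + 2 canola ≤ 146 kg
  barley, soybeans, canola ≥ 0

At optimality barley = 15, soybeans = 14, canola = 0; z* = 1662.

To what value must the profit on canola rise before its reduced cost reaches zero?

36

At the optimum: labor uses 58 of 58 (binding); fertilizer uses 146 of 146 (binding).
The binding rows give the dual system: 2·y_labor + 6·y_fertilizer = 66 and 2·y_labor + 4·y_fertilizer = 48.
This yields shadow prices y_labor = 6, y_fertilizer = 9.
canola enters the basis when its profit ≥ yᵀa₃ = 6·3 + 9·2 = 36.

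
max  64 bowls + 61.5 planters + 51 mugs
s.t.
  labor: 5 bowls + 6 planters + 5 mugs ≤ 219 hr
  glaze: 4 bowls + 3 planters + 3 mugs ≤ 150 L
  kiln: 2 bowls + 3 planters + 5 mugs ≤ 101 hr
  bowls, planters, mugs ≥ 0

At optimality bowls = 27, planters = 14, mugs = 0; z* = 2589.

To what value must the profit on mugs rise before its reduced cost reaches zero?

55.5

Binding: labor and glaze. Non-binding: kiln (5 unused).
Since kiln is not tight, its dual is 0.
The binding rows give the dual system: 5·y_labor + 4·y_glaze = 64 and 6·y_labor + 3·y_glaze = 61.5.
This yields shadow prices y_labor = 6, y_glaze = 8.5.
mugs enters the basis when its profit ≥ yᵀa₃ = 6·5 + 8.5·3 = 55.5.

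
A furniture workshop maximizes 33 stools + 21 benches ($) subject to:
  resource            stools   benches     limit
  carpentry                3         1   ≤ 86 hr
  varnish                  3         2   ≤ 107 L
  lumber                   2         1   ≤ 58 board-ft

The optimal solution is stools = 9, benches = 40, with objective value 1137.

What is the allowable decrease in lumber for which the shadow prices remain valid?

4.5

Binding constraints: varnish, lumber. The basis is B = [[3,2],[2,1]] with det -1.
Per unit decrease in lumber, x* moves by d = (-2, 3).
The basis stays optimal until stools reaches 0; allowable decrease = 4.5 board-ft.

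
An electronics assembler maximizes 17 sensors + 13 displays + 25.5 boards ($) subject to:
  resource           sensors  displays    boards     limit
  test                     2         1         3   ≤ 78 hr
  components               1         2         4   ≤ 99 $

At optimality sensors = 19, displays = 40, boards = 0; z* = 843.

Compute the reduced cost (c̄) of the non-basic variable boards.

Both test and components are binding at x*.
The binding rows give the dual system: 2·y_test + 1·y_components = 17 and 1·y_test + 2·y_components = 13.
This yields shadow prices y_test = 7, y_components = 3.
Reduced cost of boards: c₃ − yᵀa₃ = 25.5 − (7·3 + 3·4) = 25.5 − 33 = -7.5.

-7.5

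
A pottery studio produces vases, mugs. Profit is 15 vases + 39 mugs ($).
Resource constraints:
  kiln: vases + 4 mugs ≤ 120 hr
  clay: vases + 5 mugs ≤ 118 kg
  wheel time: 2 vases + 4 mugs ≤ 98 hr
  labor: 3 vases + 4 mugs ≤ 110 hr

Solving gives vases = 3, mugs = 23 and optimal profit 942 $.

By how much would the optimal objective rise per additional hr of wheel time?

At the optimum: kiln uses 95 of 120 (slack = 25); clay uses 118 of 118 (binding); wheel time uses 98 of 98 (binding); labor uses 101 of 110 (slack = 9).
Slack constraints have shadow price 0 (complementary slackness).
Dual feasibility on the basic columns requires 1·y_clay + 2·y_wheel time = 15, 5·y_clay + 4·y_wheel time = 39.
Solving: y_clay = 3, y_wheel time = 6.
Shadow price of wheel time = 6.

6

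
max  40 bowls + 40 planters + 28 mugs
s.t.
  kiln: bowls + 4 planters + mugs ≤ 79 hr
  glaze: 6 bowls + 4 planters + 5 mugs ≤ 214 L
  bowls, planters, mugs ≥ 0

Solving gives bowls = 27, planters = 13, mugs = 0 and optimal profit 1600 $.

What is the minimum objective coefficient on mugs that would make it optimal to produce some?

34

Check each constraint at x*: kiln 79/79 (tight); glaze 214/214 (tight).
The binding rows give the dual system: 1·y_kiln + 6·y_glaze = 40 and 4·y_kiln + 4·y_glaze = 40.
This yields shadow prices y_kiln = 4, y_glaze = 6.
mugs enters the basis when its profit ≥ yᵀa₃ = 4·1 + 6·5 = 34.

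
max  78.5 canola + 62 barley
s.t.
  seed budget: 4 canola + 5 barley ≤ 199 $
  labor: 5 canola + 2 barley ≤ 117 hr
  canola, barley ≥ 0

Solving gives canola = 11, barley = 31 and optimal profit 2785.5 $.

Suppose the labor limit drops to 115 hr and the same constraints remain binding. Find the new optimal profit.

2768.5

Both seed budget and labor are binding at x*.
The binding rows give the dual system: 4·y_seed budget + 5·y_labor = 78.5 and 5·y_seed budget + 2·y_labor = 62.
Solving: y_seed budget = 9, y_labor = 8.5.
Δz = y_labor·Δb = 8.5 × (-2) = -17, so new z* = 2785.5 − 17 = 2768.5.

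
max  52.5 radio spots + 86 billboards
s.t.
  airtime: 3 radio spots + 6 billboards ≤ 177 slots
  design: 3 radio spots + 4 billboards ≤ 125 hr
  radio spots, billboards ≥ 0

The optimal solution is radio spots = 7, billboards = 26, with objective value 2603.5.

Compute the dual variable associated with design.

9.5

Check each constraint at x*: airtime 177/177 (tight); design 125/125 (tight).
Dual feasibility on the basic columns requires 3·y_airtime + 3·y_design = 52.5, 6·y_airtime + 4·y_design = 86.
Solving: y_airtime = 8, y_design = 9.5.
Shadow price of design = 9.5.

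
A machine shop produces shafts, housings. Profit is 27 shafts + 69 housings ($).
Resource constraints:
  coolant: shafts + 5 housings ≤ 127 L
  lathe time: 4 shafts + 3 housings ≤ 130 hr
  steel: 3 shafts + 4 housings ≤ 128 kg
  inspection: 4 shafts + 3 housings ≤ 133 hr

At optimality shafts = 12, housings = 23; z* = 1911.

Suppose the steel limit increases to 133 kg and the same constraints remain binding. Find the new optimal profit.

At the optimum: coolant uses 127 of 127 (binding); lathe time uses 117 of 130 (slack = 13); steel uses 128 of 128 (binding); inspection uses 117 of 133 (slack = 16).
Slack constraints have shadow price 0 (complementary slackness).
From A_Bᵀ y = c: 1·y_coolant + 3·y_steel = 27; 5·y_coolant + 4·y_steel = 69.
Solving: y_coolant = 9, y_steel = 6.
Δz = y_steel·Δb = 6 × (5) = 30, so new z* = 1911 + 30 = 1941.

1941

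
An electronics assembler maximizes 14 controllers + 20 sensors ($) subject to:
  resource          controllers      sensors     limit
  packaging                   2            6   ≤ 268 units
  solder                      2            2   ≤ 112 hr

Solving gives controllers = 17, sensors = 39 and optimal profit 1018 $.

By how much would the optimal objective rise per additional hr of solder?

5.5

Check each constraint at x*: packaging 268/268 (tight); solder 112/112 (tight).
From A_Bᵀ y = c: 2·y_packaging + 2·y_solder = 14; 6·y_packaging + 2·y_solder = 20.
This yields shadow prices y_packaging = 1.5, y_solder = 5.5.
Shadow price of solder = 5.5.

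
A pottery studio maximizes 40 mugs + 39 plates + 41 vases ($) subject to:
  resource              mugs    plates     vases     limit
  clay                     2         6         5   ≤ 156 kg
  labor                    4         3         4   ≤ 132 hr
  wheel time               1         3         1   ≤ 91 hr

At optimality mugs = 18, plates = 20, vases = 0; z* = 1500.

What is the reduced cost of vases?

-5

At the optimum: clay uses 156 of 156 (binding); labor uses 132 of 132 (binding); wheel time uses 78 of 91 (slack = 13).
Since wheel time is not tight, its dual is 0.
The binding rows give the dual system: 2·y_clay + 4·y_labor = 40 and 6·y_clay + 3·y_labor = 39.
Solving: y_clay = 2, y_labor = 9.
Reduced cost of vases: c₃ − yᵀa₃ = 41 − (2·5 + 9·4) = 41 − 46 = -5.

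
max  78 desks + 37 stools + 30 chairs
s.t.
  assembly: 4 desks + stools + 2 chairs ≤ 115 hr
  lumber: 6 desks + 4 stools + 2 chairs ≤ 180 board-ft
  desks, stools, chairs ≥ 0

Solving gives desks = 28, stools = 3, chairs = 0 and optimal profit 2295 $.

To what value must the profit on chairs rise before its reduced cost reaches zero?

32

At the optimum: assembly uses 115 of 115 (binding); lumber uses 180 of 180 (binding).
The binding rows give the dual system: 4·y_assembly + 6·y_lumber = 78 and 1·y_assembly + 4·y_lumber = 37.
Solving: y_assembly = 9, y_lumber = 7.
chairs enters the basis when its profit ≥ yᵀa₃ = 9·2 + 7·2 = 32.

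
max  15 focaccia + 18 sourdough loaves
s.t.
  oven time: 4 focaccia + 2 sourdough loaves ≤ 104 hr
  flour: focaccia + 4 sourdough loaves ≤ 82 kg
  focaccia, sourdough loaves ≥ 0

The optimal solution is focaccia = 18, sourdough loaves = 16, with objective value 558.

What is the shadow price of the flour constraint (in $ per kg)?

Check each constraint at x*: oven time 104/104 (tight); flour 82/82 (tight).
From A_Bᵀ y = c: 4·y_oven time + 1·y_flour = 15; 2·y_oven time + 4·y_flour = 18.
Solving: y_oven time = 3, y_flour = 3.
Shadow price of flour = 3.

3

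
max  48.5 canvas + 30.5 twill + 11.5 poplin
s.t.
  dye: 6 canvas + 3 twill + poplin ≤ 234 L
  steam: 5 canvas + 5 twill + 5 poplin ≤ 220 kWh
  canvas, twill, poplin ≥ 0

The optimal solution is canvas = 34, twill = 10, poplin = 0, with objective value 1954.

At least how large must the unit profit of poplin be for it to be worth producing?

18.5

At the optimum: dye uses 234 of 234 (binding); steam uses 220 of 220 (binding).
The binding rows give the dual system: 6·y_dye + 5·y_steam = 48.5 and 3·y_dye + 5·y_steam = 30.5.
→ y_dye = 6 and y_steam = 2.5.
poplin enters the basis when its profit ≥ yᵀa₃ = 6·1 + 2.5·5 = 18.5.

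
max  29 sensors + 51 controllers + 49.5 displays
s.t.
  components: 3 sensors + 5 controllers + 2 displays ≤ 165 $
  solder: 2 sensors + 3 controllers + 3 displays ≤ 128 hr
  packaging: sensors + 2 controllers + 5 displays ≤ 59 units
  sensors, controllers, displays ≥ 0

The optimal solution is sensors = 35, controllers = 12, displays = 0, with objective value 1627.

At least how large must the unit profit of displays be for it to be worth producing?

54

At the optimum: components uses 165 of 165 (binding); solder uses 106 of 128 (slack = 22); packaging uses 59 of 59 (binding).
Since solder is not tight, its dual is 0.
Dual feasibility on the basic columns requires 3·y_components + 1·y_packaging = 29, 5·y_components + 2·y_packaging = 51.
This yields shadow prices y_components = 7, y_packaging = 8.
displays enters the basis when its profit ≥ yᵀa₃ = 7·2 + 8·5 = 54.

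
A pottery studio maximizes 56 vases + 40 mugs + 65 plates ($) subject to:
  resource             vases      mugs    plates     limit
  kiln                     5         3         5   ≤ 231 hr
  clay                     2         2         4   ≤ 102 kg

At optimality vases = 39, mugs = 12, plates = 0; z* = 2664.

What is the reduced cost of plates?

-7

Check each constraint at x*: kiln 231/231 (tight); clay 102/102 (tight).
From A_Bᵀ y = c: 5·y_kiln + 2·y_clay = 56; 3·y_kiln + 2·y_clay = 40.
Solving: y_kiln = 8, y_clay = 8.
Reduced cost of plates: c₃ − yᵀa₃ = 65 − (8·5 + 8·4) = 65 − 72 = -7.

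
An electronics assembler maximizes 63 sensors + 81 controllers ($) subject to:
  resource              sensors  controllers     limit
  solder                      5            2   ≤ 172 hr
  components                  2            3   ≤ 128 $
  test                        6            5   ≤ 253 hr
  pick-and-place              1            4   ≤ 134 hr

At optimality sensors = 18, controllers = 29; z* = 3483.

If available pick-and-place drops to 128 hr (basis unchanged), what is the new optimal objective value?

3429

Binding: test and pick-and-place. Non-binding: solder (24 unused), components (5 unused).
Since solder, components are not tight, their duals are 0.
The binding rows give the dual system: 6·y_test + 1·y_pick-and-place = 63 and 5·y_test + 4·y_pick-and-place = 81.
→ y_test = 9 and y_pick-and-place = 9.
Δz = y_pick-and-place·Δb = 9 × (-6) = -54, so new z* = 3483 − 54 = 3429.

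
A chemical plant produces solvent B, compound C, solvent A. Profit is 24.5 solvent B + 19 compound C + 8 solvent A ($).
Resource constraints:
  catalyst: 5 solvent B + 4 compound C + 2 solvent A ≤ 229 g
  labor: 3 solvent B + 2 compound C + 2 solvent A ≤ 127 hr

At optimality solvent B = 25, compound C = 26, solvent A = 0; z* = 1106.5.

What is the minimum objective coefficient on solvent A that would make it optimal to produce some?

At the optimum: catalyst uses 229 of 229 (binding); labor uses 127 of 127 (binding).
Dual feasibility on the basic columns requires 5·y_catalyst + 3·y_labor = 24.5, 4·y_catalyst + 2·y_labor = 19.
→ y_catalyst = 4 and y_labor = 1.5.
solvent A enters the basis when its profit ≥ yᵀa₃ = 4·2 + 1.5·2 = 11.

11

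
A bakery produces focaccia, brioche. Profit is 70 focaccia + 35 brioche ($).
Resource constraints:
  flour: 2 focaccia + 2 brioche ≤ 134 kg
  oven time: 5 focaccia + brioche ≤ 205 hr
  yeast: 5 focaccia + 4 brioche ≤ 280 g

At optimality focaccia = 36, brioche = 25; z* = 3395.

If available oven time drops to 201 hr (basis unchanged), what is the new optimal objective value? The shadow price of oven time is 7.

3367

Δb = -4, so new z* = 3395 + (7)·(-4) = 3395 − 28 = 3367.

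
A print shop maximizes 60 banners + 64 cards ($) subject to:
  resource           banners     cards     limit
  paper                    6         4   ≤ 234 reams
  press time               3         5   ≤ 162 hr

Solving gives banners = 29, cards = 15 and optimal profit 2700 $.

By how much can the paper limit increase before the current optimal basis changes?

90

Binding constraints: paper, press time. The basis is B = [[6,4],[3,5]] with det 18.
Per unit increase in paper, x* moves by d = (0.2778, -0.1667).
The basis stays optimal until cards reaches 0; allowable increase = 90 reams.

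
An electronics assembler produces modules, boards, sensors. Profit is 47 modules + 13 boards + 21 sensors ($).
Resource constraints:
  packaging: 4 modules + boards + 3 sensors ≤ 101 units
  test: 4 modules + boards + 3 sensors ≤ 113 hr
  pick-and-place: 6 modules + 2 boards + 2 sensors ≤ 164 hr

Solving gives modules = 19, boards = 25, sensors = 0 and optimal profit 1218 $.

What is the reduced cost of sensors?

Check each constraint at x*: packaging 101/101 (tight); test 101/113 (slack 12); pick-and-place 164/164 (tight).
Slack constraints have shadow price 0 (complementary slackness).
The binding rows give the dual system: 4·y_packaging + 6·y_pick-and-place = 47 and 1·y_packaging + 2·y_pick-and-place = 13.
→ y_packaging = 8 and y_pick-and-place = 2.5.
Reduced cost of sensors: c₃ − yᵀa₃ = 21 − (8·3 + 2.5·2) = 21 − 29 = -8.

-8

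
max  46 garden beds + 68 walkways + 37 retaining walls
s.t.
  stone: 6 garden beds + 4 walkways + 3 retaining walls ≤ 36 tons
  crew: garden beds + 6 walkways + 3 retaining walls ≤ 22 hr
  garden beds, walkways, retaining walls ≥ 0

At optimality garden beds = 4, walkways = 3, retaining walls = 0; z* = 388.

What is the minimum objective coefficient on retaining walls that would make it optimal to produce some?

Check each constraint at x*: stone 36/36 (tight); crew 22/22 (tight).
The binding rows give the dual system: 6·y_stone + 1·y_crew = 46 and 4·y_stone + 6·y_crew = 68.
Solving: y_stone = 6.5, y_crew = 7.
retaining walls enters the basis when its profit ≥ yᵀa₃ = 6.5·3 + 7·3 = 40.5.

40.5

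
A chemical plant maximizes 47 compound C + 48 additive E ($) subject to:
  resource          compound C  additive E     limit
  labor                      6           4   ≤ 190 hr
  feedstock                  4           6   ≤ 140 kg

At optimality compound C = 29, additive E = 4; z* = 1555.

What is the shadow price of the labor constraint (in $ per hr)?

Check each constraint at x*: labor 190/190 (tight); feedstock 140/140 (tight).
Dual feasibility on the basic columns requires 6·y_labor + 4·y_feedstock = 47, 4·y_labor + 6·y_feedstock = 48.
Solving: y_labor = 4.5, y_feedstock = 5.
Shadow price of labor = 4.5.

4.5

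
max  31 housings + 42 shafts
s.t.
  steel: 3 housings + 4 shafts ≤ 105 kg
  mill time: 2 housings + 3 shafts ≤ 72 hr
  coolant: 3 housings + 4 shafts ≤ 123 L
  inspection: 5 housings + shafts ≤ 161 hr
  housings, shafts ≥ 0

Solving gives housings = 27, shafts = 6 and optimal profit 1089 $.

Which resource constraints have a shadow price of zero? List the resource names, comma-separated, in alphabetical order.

coolant, inspection

steel: 105/105 (binding)
mill time: 72/72 (binding)
coolant: 105/123 (slack 18)
inspection: 141/161 (slack 20)
By complementary slackness, a constraint with positive slack has shadow price 0 → coolant, inspection.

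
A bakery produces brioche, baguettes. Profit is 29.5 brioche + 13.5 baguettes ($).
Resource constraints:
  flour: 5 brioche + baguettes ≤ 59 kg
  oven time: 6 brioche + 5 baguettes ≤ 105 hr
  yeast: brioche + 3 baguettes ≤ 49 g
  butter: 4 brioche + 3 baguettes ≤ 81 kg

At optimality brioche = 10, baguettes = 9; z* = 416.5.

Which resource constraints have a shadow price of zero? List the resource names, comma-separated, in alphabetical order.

butter, yeast

flour: 59/59 (binding)
oven time: 105/105 (binding)
yeast: 37/49 (slack 12)
butter: 67/81 (slack 14)
By complementary slackness, a constraint with positive slack has shadow price 0 → butter, yeast.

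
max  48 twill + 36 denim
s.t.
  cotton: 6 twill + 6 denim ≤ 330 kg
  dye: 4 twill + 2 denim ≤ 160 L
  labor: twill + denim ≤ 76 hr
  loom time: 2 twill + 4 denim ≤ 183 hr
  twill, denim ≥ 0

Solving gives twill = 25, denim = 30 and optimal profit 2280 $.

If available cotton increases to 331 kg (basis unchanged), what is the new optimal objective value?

Binding: cotton and dye. Non-binding: labor (21 unused), loom time (13 unused).
Slack constraints have shadow price 0 (complementary slackness).
The binding rows give the dual system: 6·y_cotton + 4·y_dye = 48 and 6·y_cotton + 2·y_dye = 36.
Solving: y_cotton = 4, y_dye = 6.
Δz = y_cotton·Δb = 4 × (1) = 4, so new z* = 2280 + 4 = 2284.

2284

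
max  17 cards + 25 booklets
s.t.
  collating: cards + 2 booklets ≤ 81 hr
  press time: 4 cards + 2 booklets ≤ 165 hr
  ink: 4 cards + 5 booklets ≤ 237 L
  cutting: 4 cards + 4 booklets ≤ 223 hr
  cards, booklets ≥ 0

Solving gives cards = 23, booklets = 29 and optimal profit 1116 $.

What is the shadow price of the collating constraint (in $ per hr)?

Binding: collating and ink. Non-binding: press time (15 unused), cutting (15 unused).
Slack constraints have shadow price 0 (complementary slackness).
From A_Bᵀ y = c: 1·y_collating + 4·y_ink = 17; 2·y_collating + 5·y_ink = 25.
This yields shadow prices y_collating = 5, y_ink = 3.
Shadow price of collating = 5.

5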